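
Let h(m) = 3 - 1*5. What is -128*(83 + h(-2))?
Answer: -10368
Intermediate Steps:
h(m) = -2 (h(m) = 3 - 5 = -2)
-128*(83 + h(-2)) = -128*(83 - 2) = -128*81 = -10368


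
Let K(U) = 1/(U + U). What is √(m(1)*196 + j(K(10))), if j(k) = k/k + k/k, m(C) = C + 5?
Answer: √1178 ≈ 34.322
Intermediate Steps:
m(C) = 5 + C
K(U) = 1/(2*U)
j(k) = 2 (j(k) = 1 + 1 = 2)
√(m(1)*196 + j(K(10))) = √((5 + 1)*196 + 2) = √(6*196 + 2) = √(1176 + 2) = √1178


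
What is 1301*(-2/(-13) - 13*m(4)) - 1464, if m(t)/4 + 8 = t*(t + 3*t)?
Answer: -49267086/13 ≈ -3.7898e+6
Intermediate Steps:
m(t) = -32 + 16*t**2 (m(t) = -32 + 4*(t*(t + 3*t)) = -32 + 4*(t*(4*t)) = -32 + 4*(4*t**2) = -32 + 16*t**2)
1301*(-2/(-13) - 13*m(4)) - 1464 = 1301*(-2/(-13) - 13*(-32 + 16*4**2)) - 1464 = 1301*(-2*(-1/13) - 13*(-32 + 16*16)) - 1464 = 1301*(2/13 - 13*(-32 + 256)) - 1464 = 1301*(2/13 - 13*224) - 1464 = 1301*(2/13 - 2912) - 1464 = 1301*(-37854/13) - 1464 = -49248054/13 - 1464 = -49267086/13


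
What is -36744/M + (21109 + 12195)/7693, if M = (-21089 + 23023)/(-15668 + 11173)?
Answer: 635336607988/7439131 ≈ 85405.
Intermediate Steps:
M = -1934/4495 (M = 1934/(-4495) = 1934*(-1/4495) = -1934/4495 ≈ -0.43026)
-36744/M + (21109 + 12195)/7693 = -36744/(-1934/4495) + (21109 + 12195)/7693 = -36744*(-4495/1934) + 33304*(1/7693) = 82582140/967 + 33304/7693 = 635336607988/7439131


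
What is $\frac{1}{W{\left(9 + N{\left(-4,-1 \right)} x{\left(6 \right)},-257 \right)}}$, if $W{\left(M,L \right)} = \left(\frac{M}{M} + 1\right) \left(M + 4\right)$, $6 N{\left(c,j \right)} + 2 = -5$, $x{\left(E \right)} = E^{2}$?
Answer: $- \frac{1}{58} \approx -0.017241$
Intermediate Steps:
$N{\left(c,j \right)} = - \frac{7}{6}$ ($N{\left(c,j \right)} = - \frac{1}{3} + \frac{1}{6} \left(-5\right) = - \frac{1}{3} - \frac{5}{6} = - \frac{7}{6}$)
$W{\left(M,L \right)} = 8 + 2 M$ ($W{\left(M,L \right)} = \left(1 + 1\right) \left(4 + M\right) = 2 \left(4 + M\right) = 8 + 2 M$)
$\frac{1}{W{\left(9 + N{\left(-4,-1 \right)} x{\left(6 \right)},-257 \right)}} = \frac{1}{8 + 2 \left(9 - \frac{7 \cdot 6^{2}}{6}\right)} = \frac{1}{8 + 2 \left(9 - 42\right)} = \frac{1}{8 + 2 \left(-33\right)} = \frac{1}{8 - 66} = \frac{1}{-58} = - \frac{1}{58}$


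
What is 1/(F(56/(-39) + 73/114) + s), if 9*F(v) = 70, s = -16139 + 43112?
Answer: 9/242827 ≈ 3.7063e-5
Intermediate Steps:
s = 26973
F(v) = 70/9 (F(v) = (⅑)*70 = 70/9)
1/(F(56/(-39) + 73/114) + s) = 1/(70/9 + 26973) = 1/(242827/9) = 9/242827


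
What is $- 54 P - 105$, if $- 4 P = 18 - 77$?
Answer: $- \frac{1803}{2} \approx -901.5$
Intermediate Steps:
$P = \frac{59}{4}$ ($P = - \frac{18 - 77}{4} = \left(- \frac{1}{4}\right) \left(-59\right) = \frac{59}{4} \approx 14.75$)
$- 54 P - 105 = \left(-54\right) \frac{59}{4} - 105 = - \frac{1593}{2} - 105 = - \frac{1803}{2}$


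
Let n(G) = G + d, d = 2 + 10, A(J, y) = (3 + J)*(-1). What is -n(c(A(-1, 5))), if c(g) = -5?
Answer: -7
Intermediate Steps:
A(J, y) = -3 - J
d = 12
n(G) = 12 + G (n(G) = G + 12 = 12 + G)
-n(c(A(-1, 5))) = -(12 - 5) = -1*7 = -7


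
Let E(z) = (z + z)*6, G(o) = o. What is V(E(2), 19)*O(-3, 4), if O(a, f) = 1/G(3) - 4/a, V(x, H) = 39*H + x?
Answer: 1275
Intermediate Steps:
E(z) = 12*z (E(z) = (2*z)*6 = 12*z)
V(x, H) = x + 39*H
O(a, f) = ⅓ - 4/a (O(a, f) = 1/3 - 4/a = 1*(⅓) - 4/a = ⅓ - 4/a)
V(E(2), 19)*O(-3, 4) = (12*2 + 39*19)*((⅓)*(-12 - 3)/(-3)) = (24 + 741)*((⅓)*(-⅓)*(-15)) = 765*(5/3) = 1275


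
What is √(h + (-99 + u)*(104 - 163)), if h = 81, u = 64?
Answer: √2146 ≈ 46.325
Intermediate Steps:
√(h + (-99 + u)*(104 - 163)) = √(81 + (-99 + 64)*(104 - 163)) = √(81 - 35*(-59)) = √(81 + 2065) = √2146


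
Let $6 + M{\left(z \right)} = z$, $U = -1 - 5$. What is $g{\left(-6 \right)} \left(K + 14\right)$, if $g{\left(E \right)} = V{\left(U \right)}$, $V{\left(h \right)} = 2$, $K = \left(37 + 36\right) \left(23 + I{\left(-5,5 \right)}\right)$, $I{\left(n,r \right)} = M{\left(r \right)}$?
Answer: $3240$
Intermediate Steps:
$U = -6$ ($U = -1 - 5 = -6$)
$M{\left(z \right)} = -6 + z$
$I{\left(n,r \right)} = -6 + r$
$K = 1606$ ($K = \left(37 + 36\right) \left(23 + \left(-6 + 5\right)\right) = 73 \left(23 - 1\right) = 73 \cdot 22 = 1606$)
$g{\left(E \right)} = 2$
$g{\left(-6 \right)} \left(K + 14\right) = 2 \left(1606 + 14\right) = 2 \cdot 1620 = 3240$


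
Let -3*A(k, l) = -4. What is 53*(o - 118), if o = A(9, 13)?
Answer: -18550/3 ≈ -6183.3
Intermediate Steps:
A(k, l) = 4/3 (A(k, l) = -1/3*(-4) = 4/3)
o = 4/3 ≈ 1.3333
53*(o - 118) = 53*(4/3 - 118) = 53*(-350/3) = -18550/3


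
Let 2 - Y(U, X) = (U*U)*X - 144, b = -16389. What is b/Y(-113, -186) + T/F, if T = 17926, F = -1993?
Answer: -42610139957/4733733740 ≈ -9.0014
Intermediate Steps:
Y(U, X) = 146 - X*U² (Y(U, X) = 2 - ((U*U)*X - 144) = 2 - (U²*X - 144) = 2 - (X*U² - 144) = 2 - (-144 + X*U²) = 2 + (144 - X*U²) = 146 - X*U²)
b/Y(-113, -186) + T/F = -16389/(146 - 1*(-186)*(-113)²) + 17926/(-1993) = -16389/(146 - 1*(-186)*12769) + 17926*(-1/1993) = -16389/(146 + 2375034) - 17926/1993 = -16389/2375180 - 17926/1993 = -42610139957/4733733740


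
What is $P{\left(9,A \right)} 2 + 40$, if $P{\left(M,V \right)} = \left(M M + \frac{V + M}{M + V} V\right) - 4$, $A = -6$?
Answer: $182$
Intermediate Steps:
$P{\left(M,V \right)} = -4 + V + M^{2}$ ($P{\left(M,V \right)} = \left(M^{2} + \frac{M + V}{M + V} V\right) - 4 = \left(M^{2} + 1 V\right) - 4 = \left(M^{2} + V\right) - 4 = \left(V + M^{2}\right) - 4 = -4 + V + M^{2}$)
$P{\left(9,A \right)} 2 + 40 = \left(-4 - 6 + 9^{2}\right) 2 + 40 = \left(-4 - 6 + 81\right) 2 + 40 = 71 \cdot 2 + 40 = 142 + 40 = 182$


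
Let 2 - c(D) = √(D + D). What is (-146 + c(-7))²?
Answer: (144 + I*√14)² ≈ 20722.0 + 1077.6*I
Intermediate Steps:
c(D) = 2 - √2*√D (c(D) = 2 - √(D + D) = 2 - √(2*D) = 2 - √2*√D)
(-146 + c(-7))² = (-146 + (2 - √2*√(-7)))² = (-146 + (2 - √2*I*√7))² = (-146 + (2 - I*√14))² = (-144 - I*√14)²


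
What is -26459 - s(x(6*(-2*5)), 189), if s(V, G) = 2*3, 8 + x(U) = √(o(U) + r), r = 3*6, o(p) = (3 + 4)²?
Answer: -26465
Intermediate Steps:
o(p) = 49 (o(p) = 7² = 49)
r = 18
x(U) = -8 + √67 (x(U) = -8 + √(49 + 18) = -8 + √67)
s(V, G) = 6
-26459 - s(x(6*(-2*5)), 189) = -26459 - 1*6 = -26459 - 6 = -26465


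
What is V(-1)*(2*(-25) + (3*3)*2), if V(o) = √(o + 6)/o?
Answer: 32*√5 ≈ 71.554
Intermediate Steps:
V(o) = √(6 + o)/o
V(-1)*(2*(-25) + (3*3)*2) = (√(6 - 1)/(-1))*(2*(-25) + (3*3)*2) = (-√5)*(-50 + 9*2) = (-√5)*(-50 + 18) = -√5*(-32) = 32*√5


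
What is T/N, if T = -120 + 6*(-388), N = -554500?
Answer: 612/138625 ≈ 0.0044148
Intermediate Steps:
T = -2448 (T = -120 - 2328 = -2448)
T/N = -2448/(-554500) = -2448*(-1/554500) = 612/138625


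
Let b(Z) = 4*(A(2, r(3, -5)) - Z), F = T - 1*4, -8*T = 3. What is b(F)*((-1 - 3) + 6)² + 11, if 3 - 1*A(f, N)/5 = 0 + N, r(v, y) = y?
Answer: 721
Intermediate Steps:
T = -3/8 (T = -⅛*3 = -3/8 ≈ -0.37500)
A(f, N) = 15 - 5*N (A(f, N) = 15 - 5*(0 + N) = 15 - 5*N)
F = -35/8 (F = -3/8 - 1*4 = -3/8 - 4 = -35/8 ≈ -4.3750)
b(Z) = 160 - 4*Z (b(Z) = 4*((15 - 5*(-5)) - Z) = 4*((15 + 25) - Z) = 4*(40 - Z) = 160 - 4*Z)
b(F)*((-1 - 3) + 6)² + 11 = (160 - 4*(-35/8))*((-1 - 3) + 6)² + 11 = (160 + 35/2)*(-4 + 6)² + 11 = (355/2)*2² + 11 = (355/2)*4 + 11 = 710 + 11 = 721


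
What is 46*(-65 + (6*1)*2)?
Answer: -2438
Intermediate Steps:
46*(-65 + (6*1)*2) = 46*(-65 + 6*2) = 46*(-65 + 12) = 46*(-53) = -2438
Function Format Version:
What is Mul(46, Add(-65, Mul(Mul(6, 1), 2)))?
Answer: -2438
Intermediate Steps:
Mul(46, Add(-65, Mul(Mul(6, 1), 2))) = Mul(46, Add(-65, Mul(6, 2))) = Mul(46, Add(-65, 12)) = Mul(46, -53) = -2438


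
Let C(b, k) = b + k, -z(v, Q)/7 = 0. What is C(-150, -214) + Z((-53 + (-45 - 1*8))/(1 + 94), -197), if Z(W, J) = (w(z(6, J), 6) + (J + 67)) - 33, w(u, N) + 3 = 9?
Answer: -521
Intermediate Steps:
z(v, Q) = 0 (z(v, Q) = -7*0 = 0)
w(u, N) = 6 (w(u, N) = -3 + 9 = 6)
Z(W, J) = 40 + J (Z(W, J) = (6 + (J + 67)) - 33 = (6 + (67 + J)) - 33 = (73 + J) - 33 = 40 + J)
C(-150, -214) + Z((-53 + (-45 - 1*8))/(1 + 94), -197) = (-150 - 214) + (40 - 197) = -364 - 157 = -521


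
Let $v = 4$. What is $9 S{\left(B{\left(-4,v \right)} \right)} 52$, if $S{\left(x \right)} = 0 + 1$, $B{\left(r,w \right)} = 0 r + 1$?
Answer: $468$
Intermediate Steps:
$B{\left(r,w \right)} = 1$ ($B{\left(r,w \right)} = 0 + 1 = 1$)
$S{\left(x \right)} = 1$
$9 S{\left(B{\left(-4,v \right)} \right)} 52 = 9 \cdot 1 \cdot 52 = 9 \cdot 52 = 468$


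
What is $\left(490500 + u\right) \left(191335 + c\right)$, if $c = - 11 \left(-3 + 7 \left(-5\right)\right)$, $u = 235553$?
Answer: $139222840909$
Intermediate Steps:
$c = 418$ ($c = - 11 \left(-3 - 35\right) = \left(-11\right) \left(-38\right) = 418$)
$\left(490500 + u\right) \left(191335 + c\right) = \left(490500 + 235553\right) \left(191335 + 418\right) = 726053 \cdot 191753 = 139222840909$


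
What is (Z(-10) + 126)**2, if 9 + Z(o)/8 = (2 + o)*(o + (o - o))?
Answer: 481636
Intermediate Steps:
Z(o) = -72 + 8*o*(2 + o) (Z(o) = -72 + 8*((2 + o)*(o + (o - o))) = -72 + 8*((2 + o)*(o + 0)) = -72 + 8*((2 + o)*o) = -72 + 8*(o*(2 + o)) = -72 + 8*o*(2 + o))
(Z(-10) + 126)**2 = ((-72 + 8*(-10)**2 + 16*(-10)) + 126)**2 = ((-72 + 8*100 - 160) + 126)**2 = ((-72 + 800 - 160) + 126)**2 = (568 + 126)**2 = 694**2 = 481636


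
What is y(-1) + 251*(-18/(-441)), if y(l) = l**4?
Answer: 551/49 ≈ 11.245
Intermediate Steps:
y(-1) + 251*(-18/(-441)) = (-1)**4 + 251*(-18/(-441)) = 1 + 251*(-18*(-1/441)) = 1 + 251*(2/49) = 1 + 502/49 = 551/49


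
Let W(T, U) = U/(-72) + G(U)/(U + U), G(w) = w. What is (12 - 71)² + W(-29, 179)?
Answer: 250489/72 ≈ 3479.0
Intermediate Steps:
W(T, U) = ½ - U/72 (W(T, U) = U/(-72) + U/(U + U) = U*(-1/72) + U/((2*U)) = -U/72 + U*(1/(2*U)) = -U/72 + ½ = ½ - U/72)
(12 - 71)² + W(-29, 179) = (12 - 71)² + (½ - 1/72*179) = (-59)² + (½ - 179/72) = 3481 - 143/72 = 250489/72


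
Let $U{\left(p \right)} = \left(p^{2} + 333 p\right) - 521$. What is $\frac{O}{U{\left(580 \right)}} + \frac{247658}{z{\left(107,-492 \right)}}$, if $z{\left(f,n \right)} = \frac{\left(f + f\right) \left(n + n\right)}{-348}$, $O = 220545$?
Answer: $\frac{1901663980609}{4641612706} \approx 409.7$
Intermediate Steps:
$U{\left(p \right)} = -521 + p^{2} + 333 p$
$z{\left(f,n \right)} = - \frac{f n}{87}$ ($z{\left(f,n \right)} = 2 f 2 n \left(- \frac{1}{348}\right) = 4 f n \left(- \frac{1}{348}\right) = - \frac{f n}{87}$)
$\frac{O}{U{\left(580 \right)}} + \frac{247658}{z{\left(107,-492 \right)}} = \frac{220545}{-521 + 580^{2} + 333 \cdot 580} + \frac{247658}{\left(- \frac{1}{87}\right) 107 \left(-492\right)} = \frac{220545}{-521 + 336400 + 193140} + \frac{247658}{\frac{17548}{29}} = \frac{220545}{529019} + 247658 \cdot \frac{29}{17548} = 220545 \cdot \frac{1}{529019} + \frac{3591041}{8774} = \frac{220545}{529019} + \frac{3591041}{8774} = \frac{1901663980609}{4641612706}$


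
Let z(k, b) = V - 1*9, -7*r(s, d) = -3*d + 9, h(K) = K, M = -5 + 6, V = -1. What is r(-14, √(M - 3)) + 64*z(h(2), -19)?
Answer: -4489/7 + 3*I*√2/7 ≈ -641.29 + 0.60609*I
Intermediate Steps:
M = 1
r(s, d) = -9/7 + 3*d/7 (r(s, d) = -(-3*d + 9)/7 = -(9 - 3*d)/7 = -9/7 + 3*d/7)
z(k, b) = -10 (z(k, b) = -1 - 1*9 = -1 - 9 = -10)
r(-14, √(M - 3)) + 64*z(h(2), -19) = (-9/7 + 3*√(1 - 3)/7) + 64*(-10) = (-9/7 + 3*√(-2)/7) - 640 = (-9/7 + 3*(I*√2)/7) - 640 = (-9/7 + 3*I*√2/7) - 640 = -4489/7 + 3*I*√2/7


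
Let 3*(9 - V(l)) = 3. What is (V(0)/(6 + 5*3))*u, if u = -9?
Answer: -24/7 ≈ -3.4286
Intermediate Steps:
V(l) = 8 (V(l) = 9 - 1/3*3 = 9 - 1 = 8)
(V(0)/(6 + 5*3))*u = (8/(6 + 5*3))*(-9) = (8/(6 + 15))*(-9) = (8/21)*(-9) = -24/7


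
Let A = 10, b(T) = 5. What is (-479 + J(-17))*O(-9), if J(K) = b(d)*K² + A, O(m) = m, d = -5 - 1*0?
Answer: -8784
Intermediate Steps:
d = -5 (d = -5 + 0 = -5)
J(K) = 10 + 5*K² (J(K) = 5*K² + 10 = 10 + 5*K²)
(-479 + J(-17))*O(-9) = (-479 + (10 + 5*(-17)²))*(-9) = (-479 + (10 + 5*289))*(-9) = (-479 + (10 + 1445))*(-9) = (-479 + 1455)*(-9) = 976*(-9) = -8784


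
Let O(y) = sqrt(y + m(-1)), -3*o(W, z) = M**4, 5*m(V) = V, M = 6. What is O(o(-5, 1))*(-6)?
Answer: -6*I*sqrt(10805)/5 ≈ -124.74*I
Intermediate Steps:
m(V) = V/5
o(W, z) = -432 (o(W, z) = -1/3*6**4 = -1/3*1296 = -432)
O(y) = sqrt(-1/5 + y) (O(y) = sqrt(y + (1/5)*(-1)) = sqrt(y - 1/5) = sqrt(-1/5 + y))
O(o(-5, 1))*(-6) = (sqrt(-5 + 25*(-432))/5)*(-6) = (sqrt(-5 - 10800)/5)*(-6) = (sqrt(-10805)/5)*(-6) = ((I*sqrt(10805))/5)*(-6) = (I*sqrt(10805)/5)*(-6) = -6*I*sqrt(10805)/5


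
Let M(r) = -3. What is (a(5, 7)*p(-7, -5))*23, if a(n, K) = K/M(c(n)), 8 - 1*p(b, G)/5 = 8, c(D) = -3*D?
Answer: 0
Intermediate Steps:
p(b, G) = 0 (p(b, G) = 40 - 5*8 = 40 - 40 = 0)
a(n, K) = -K/3 (a(n, K) = K/(-3) = K*(-⅓) = -K/3)
(a(5, 7)*p(-7, -5))*23 = (-⅓*7*0)*23 = -7/3*0*23 = 0*23 = 0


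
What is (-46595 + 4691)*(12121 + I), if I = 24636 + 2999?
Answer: -1665935424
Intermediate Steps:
I = 27635
(-46595 + 4691)*(12121 + I) = (-46595 + 4691)*(12121 + 27635) = -41904*39756 = -1665935424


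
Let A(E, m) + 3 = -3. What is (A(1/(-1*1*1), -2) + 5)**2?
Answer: 1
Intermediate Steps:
A(E, m) = -6 (A(E, m) = -3 - 3 = -6)
(A(1/(-1*1*1), -2) + 5)**2 = (-6 + 5)**2 = (-1)**2 = 1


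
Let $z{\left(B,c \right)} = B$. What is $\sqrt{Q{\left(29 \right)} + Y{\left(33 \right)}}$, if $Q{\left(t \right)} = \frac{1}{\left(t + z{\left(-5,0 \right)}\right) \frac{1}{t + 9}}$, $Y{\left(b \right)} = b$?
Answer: $\frac{\sqrt{1245}}{6} \approx 5.8808$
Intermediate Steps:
$Q{\left(t \right)} = \frac{9 + t}{-5 + t}$ ($Q{\left(t \right)} = \frac{1}{\left(t - 5\right) \frac{1}{t + 9}} = \frac{1}{\left(-5 + t\right) \frac{1}{9 + t}} = \frac{1}{\frac{1}{9 + t} \left(-5 + t\right)} = \frac{9 + t}{-5 + t}$)
$\sqrt{Q{\left(29 \right)} + Y{\left(33 \right)}} = \sqrt{\frac{9 + 29}{-5 + 29} + 33} = \sqrt{\frac{1}{24} \cdot 38 + 33} = \sqrt{\frac{19}{12} + 33} = \sqrt{\frac{415}{12}} = \frac{\sqrt{1245}}{6}$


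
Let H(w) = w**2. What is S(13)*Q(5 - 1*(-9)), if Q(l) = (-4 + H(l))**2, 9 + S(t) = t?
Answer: 147456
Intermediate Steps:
S(t) = -9 + t
Q(l) = (-4 + l**2)**2
S(13)*Q(5 - 1*(-9)) = (-9 + 13)*(-4 + (5 - 1*(-9))**2)**2 = 4*(-4 + (5 + 9)**2)**2 = 4*(-4 + 14**2)**2 = 4*(-4 + 196)**2 = 4*192**2 = 4*36864 = 147456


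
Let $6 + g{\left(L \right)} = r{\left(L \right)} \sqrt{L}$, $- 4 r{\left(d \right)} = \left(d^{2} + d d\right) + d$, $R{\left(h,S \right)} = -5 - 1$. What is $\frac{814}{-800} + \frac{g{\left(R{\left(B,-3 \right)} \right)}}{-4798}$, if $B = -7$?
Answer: $- \frac{975193}{959600} + \frac{33 i \sqrt{6}}{9596} \approx -1.0162 + 0.0084236 i$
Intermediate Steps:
$R{\left(h,S \right)} = -6$
$r{\left(d \right)} = - \frac{d^{2}}{2} - \frac{d}{4}$ ($r{\left(d \right)} = - \frac{\left(d^{2} + d d\right) + d}{4} = - \frac{\left(d^{2} + d^{2}\right) + d}{4} = - \frac{2 d^{2} + d}{4} = - \frac{d + 2 d^{2}}{4} = - \frac{d^{2}}{2} - \frac{d}{4}$)
$g{\left(L \right)} = -6 - \frac{L^{\frac{3}{2}} \left(1 + 2 L\right)}{4}$ ($g{\left(L \right)} = -6 + - \frac{L \left(1 + 2 L\right)}{4} \sqrt{L} = -6 - \frac{L^{\frac{3}{2}} \left(1 + 2 L\right)}{4}$)
$\frac{814}{-800} + \frac{g{\left(R{\left(B,-3 \right)} \right)}}{-4798} = \frac{814}{-800} + \frac{-6 - \frac{\left(-6\right)^{\frac{3}{2}} \left(1 + 2 \left(-6\right)\right)}{4}}{-4798} = 814 \left(- \frac{1}{800}\right) + \left(-6 - \frac{- 6 i \sqrt{6} \left(1 - 12\right)}{4}\right) \left(- \frac{1}{4798}\right) = - \frac{407}{400} + \left(-6 - \frac{1}{4} \left(- 6 i \sqrt{6}\right) \left(-11\right)\right) \left(- \frac{1}{4798}\right) = - \frac{407}{400} + \left(-6 - \frac{33 i \sqrt{6}}{2}\right) \left(- \frac{1}{4798}\right) = - \frac{407}{400} + \left(\frac{3}{2399} + \frac{33 i \sqrt{6}}{9596}\right) = - \frac{975193}{959600} + \frac{33 i \sqrt{6}}{9596}$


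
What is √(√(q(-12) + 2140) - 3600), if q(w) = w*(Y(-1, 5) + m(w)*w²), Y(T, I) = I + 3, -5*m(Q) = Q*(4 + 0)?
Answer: √(-90000 + 10*I*√90905)/5 ≈ 1.0049 + 60.008*I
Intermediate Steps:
m(Q) = -4*Q/5 (m(Q) = -Q*(4 + 0)/5 = -Q*4/5 = -4*Q/5)
Y(T, I) = 3 + I
q(w) = w*(8 - 4*w³/5) (q(w) = w*((3 + 5) + (-4*w/5)*w²) = w*(8 - 4*w³/5))
√(√(q(-12) + 2140) - 3600) = √(√((⅘)*(-12)*(10 - 1*(-12)³) + 2140) - 3600) = √(√((⅘)*(-12)*(10 - 1*(-1728)) + 2140) - 3600) = √(√((⅘)*(-12)*(10 + 1728) + 2140) - 3600) = √(√((⅘)*(-12)*1738 + 2140) - 3600) = √(√(-83424/5 + 2140) - 3600) = √(√(-72724/5) - 3600) = √(2*I*√90905/5 - 3600) = √(-3600 + 2*I*√90905/5)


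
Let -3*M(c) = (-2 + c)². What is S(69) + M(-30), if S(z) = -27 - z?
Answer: -1312/3 ≈ -437.33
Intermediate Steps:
M(c) = -(-2 + c)²/3
S(69) + M(-30) = (-27 - 1*69) - (-2 - 30)²/3 = (-27 - 69) - ⅓*(-32)² = -96 - ⅓*1024 = -96 - 1024/3 = -1312/3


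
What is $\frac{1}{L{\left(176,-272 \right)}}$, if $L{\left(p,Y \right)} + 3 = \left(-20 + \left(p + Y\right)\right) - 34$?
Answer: $- \frac{1}{153} \approx -0.0065359$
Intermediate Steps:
$L{\left(p,Y \right)} = -57 + Y + p$ ($L{\left(p,Y \right)} = -3 - \left(54 - Y - p\right) = -3 + \left(-54 + Y + p\right) = -57 + Y + p$)
$\frac{1}{L{\left(176,-272 \right)}} = \frac{1}{-57 - 272 + 176} = \frac{1}{-153} = - \frac{1}{153}$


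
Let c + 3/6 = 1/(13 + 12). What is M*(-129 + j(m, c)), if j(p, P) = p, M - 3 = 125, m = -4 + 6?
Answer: -16256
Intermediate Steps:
m = 2
c = -23/50 (c = -½ + 1/(13 + 12) = -½ + 1/25 = -23/50 ≈ -0.46000)
M = 128 (M = 3 + 125 = 128)
M*(-129 + j(m, c)) = 128*(-129 + 2) = 128*(-127) = -16256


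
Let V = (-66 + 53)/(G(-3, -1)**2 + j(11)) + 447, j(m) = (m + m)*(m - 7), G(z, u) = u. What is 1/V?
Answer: 89/39770 ≈ 0.0022379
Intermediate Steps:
j(m) = 2*m*(-7 + m) (j(m) = (2*m)*(-7 + m) = 2*m*(-7 + m))
V = 39770/89 (V = (-66 + 53)/((-1)**2 + 2*11*(-7 + 11)) + 447 = -13/(1 + 2*11*4) + 447 = -13/(1 + 88) + 447 = -13/89 + 447 = 39770/89 ≈ 446.85)
1/V = 1/(39770/89) = 89/39770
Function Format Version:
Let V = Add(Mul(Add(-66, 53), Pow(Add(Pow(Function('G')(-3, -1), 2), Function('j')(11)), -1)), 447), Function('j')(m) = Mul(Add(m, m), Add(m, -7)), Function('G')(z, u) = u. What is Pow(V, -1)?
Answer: Rational(89, 39770) ≈ 0.0022379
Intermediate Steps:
Function('j')(m) = Mul(2, m, Add(-7, m)) (Function('j')(m) = Mul(Mul(2, m), Add(-7, m)) = Mul(2, m, Add(-7, m)))
V = Rational(39770, 89) (V = Add(Mul(Add(-66, 53), Pow(Add(Pow(-1, 2), Mul(2, 11, Add(-7, 11))), -1)), 447) = Add(Mul(-13, Pow(Add(1, Mul(2, 11, 4)), -1)), 447) = Add(Mul(-13, Pow(Add(1, 88), -1)), 447) = Add(Mul(-13, Pow(89, -1)), 447) = Add(Mul(-13, Rational(1, 89)), 447) = Add(Rational(-13, 89), 447) = Rational(39770, 89) ≈ 446.85)
Pow(V, -1) = Pow(Rational(39770, 89), -1) = Rational(89, 39770)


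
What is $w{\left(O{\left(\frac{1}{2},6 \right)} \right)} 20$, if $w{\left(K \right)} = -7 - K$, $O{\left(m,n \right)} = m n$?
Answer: $-200$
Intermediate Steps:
$w{\left(O{\left(\frac{1}{2},6 \right)} \right)} 20 = \left(-7 - \frac{1}{2} \cdot 6\right) 20 = \left(-7 - 3\right) 20 = \left(-10\right) 20 = -200$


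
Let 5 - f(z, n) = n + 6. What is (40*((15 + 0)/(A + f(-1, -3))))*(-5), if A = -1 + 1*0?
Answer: -3000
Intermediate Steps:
A = -1 (A = -1 + 0 = -1)
f(z, n) = -1 - n (f(z, n) = 5 - (n + 6) = 5 - (6 + n) = 5 + (-6 - n) = -1 - n)
(40*((15 + 0)/(A + f(-1, -3))))*(-5) = (40*((15 + 0)/(-1 + (-1 - 1*(-3)))))*(-5) = (40*(15/(-1 + (-1 + 3))))*(-5) = (40*(15/(-1 + 2)))*(-5) = (40*(15/1))*(-5) = (40*(15*1))*(-5) = (40*15)*(-5) = 600*(-5) = -3000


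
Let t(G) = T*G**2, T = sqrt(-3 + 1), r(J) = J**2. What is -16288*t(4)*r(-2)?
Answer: -1042432*I*sqrt(2) ≈ -1.4742e+6*I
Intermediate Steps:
T = I*sqrt(2) (T = sqrt(-2) = I*sqrt(2) ≈ 1.4142*I)
t(G) = I*sqrt(2)*G**2 (t(G) = (I*sqrt(2))*G**2 = I*sqrt(2)*G**2)
-16288*t(4)*r(-2) = -16288*I*sqrt(2)*4**2*(-2)**2 = -16288*I*sqrt(2)*16*4 = -16288*16*I*sqrt(2)*4 = -1042432*I*sqrt(2)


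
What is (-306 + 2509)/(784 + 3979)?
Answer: 2203/4763 ≈ 0.46252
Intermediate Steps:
(-306 + 2509)/(784 + 3979) = 2203/4763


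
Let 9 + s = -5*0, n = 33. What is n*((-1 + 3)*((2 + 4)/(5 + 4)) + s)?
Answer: -253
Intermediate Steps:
s = -9 (s = -9 - 5*0 = -9 + 0 = -9)
n*((-1 + 3)*((2 + 4)/(5 + 4)) + s) = 33*((-1 + 3)*((2 + 4)/(5 + 4)) - 9) = 33*(2*(6/9) - 9) = 33*(2*(6*(⅑)) - 9) = 33*(2*(⅔) - 9) = 33*(4/3 - 9) = 33*(-23/3) = -253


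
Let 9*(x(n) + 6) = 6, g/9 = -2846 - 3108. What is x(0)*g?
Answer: 285792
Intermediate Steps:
g = -53586 (g = 9*(-2846 - 3108) = 9*(-5954) = -53586)
x(n) = -16/3 (x(n) = -6 + (1/9)*6 = -6 + 2/3 = -16/3)
x(0)*g = -16/3*(-53586) = 285792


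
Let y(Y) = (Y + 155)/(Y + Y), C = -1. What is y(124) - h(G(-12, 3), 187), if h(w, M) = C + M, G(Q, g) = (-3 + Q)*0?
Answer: -1479/8 ≈ -184.88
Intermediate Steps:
G(Q, g) = 0
h(w, M) = -1 + M
y(Y) = (155 + Y)/(2*Y) (y(Y) = (155 + Y)/((2*Y)) = (155 + Y)*(1/(2*Y)) = (155 + Y)/(2*Y))
y(124) - h(G(-12, 3), 187) = (½)*(155 + 124)/124 - (-1 + 187) = (½)*(1/124)*279 - 1*186 = 9/8 - 186 = -1479/8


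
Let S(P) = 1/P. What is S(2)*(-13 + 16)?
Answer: 3/2 ≈ 1.5000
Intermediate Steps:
S(2)*(-13 + 16) = (-13 + 16)/2 = (½)*3 = 3/2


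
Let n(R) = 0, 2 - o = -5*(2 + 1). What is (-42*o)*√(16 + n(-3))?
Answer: -2856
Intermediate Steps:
o = 17 (o = 2 - (-5)*(2 + 1) = 2 - (-5)*3 = 2 - 1*(-15) = 2 + 15 = 17)
(-42*o)*√(16 + n(-3)) = (-42*17)*√(16 + 0) = -714*√16 = -714*4 = -2856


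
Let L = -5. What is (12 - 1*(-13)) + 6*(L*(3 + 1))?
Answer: -95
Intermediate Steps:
(12 - 1*(-13)) + 6*(L*(3 + 1)) = (12 - 1*(-13)) + 6*(-5*(3 + 1)) = (12 + 13) + 6*(-5*4) = 25 + 6*(-20) = 25 - 120 = -95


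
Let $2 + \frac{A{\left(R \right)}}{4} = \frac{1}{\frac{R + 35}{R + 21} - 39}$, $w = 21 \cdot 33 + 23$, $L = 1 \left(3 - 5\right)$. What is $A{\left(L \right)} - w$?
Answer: $- \frac{128167}{177} \approx -724.11$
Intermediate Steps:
$L = -2$ ($L = 1 \left(-2\right) = -2$)
$w = 716$ ($w = 693 + 23 = 716$)
$A{\left(R \right)} = -8 + \frac{4}{-39 + \frac{35 + R}{21 + R}}$ ($A{\left(R \right)} = -8 + \frac{4}{\frac{R + 35}{R + 21} - 39} = -8 + \frac{4}{\frac{35 + R}{21 + R} - 39} = -8 + \frac{4}{-39 + \frac{35 + R}{21 + R}}$)
$A{\left(L \right)} - w = \frac{14 \left(-227 - -22\right)}{392 + 19 \left(-2\right)} - 716 = \frac{14 \left(-227 + 22\right)}{392 - 38} - 716 = 14 \cdot \frac{1}{354} \left(-205\right) - 716 = - \frac{1435}{177} - 716 = - \frac{128167}{177}$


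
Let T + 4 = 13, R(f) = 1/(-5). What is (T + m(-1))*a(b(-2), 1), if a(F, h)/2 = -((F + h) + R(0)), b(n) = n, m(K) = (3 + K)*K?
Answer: 84/5 ≈ 16.800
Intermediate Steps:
R(f) = -⅕
m(K) = K*(3 + K)
a(F, h) = ⅖ - 2*F - 2*h (a(F, h) = 2*(-((F + h) - ⅕)) = 2*(-(-⅕ + F + h)) = 2*(⅕ - F - h) = ⅖ - 2*F - 2*h)
T = 9 (T = -4 + 13 = 9)
(T + m(-1))*a(b(-2), 1) = (9 - (3 - 1))*(⅖ - 2*(-2) - 2*1) = (9 - 1*2)*(⅖ + 4 - 2) = (9 - 2)*(12/5) = 7*(12/5) = 84/5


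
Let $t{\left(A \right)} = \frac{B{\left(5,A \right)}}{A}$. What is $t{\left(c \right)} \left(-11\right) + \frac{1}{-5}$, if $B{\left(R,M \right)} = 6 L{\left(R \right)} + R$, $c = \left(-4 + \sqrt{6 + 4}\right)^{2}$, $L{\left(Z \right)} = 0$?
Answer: $- \frac{3593}{90} - \frac{110 \sqrt{10}}{9} \approx -78.572$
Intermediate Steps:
$c = \left(-4 + \sqrt{10}\right)^{2} \approx 0.70178$
$B{\left(R,M \right)} = R$ ($B{\left(R,M \right)} = 6 \cdot 0 + R = 0 + R = R$)
$t{\left(A \right)} = \frac{5}{A}$
$t{\left(c \right)} \left(-11\right) + \frac{1}{-5} = \frac{5}{\left(4 - \sqrt{10}\right)^{2}} \left(-11\right) + \frac{1}{-5} = \frac{5}{\left(4 - \sqrt{10}\right)^{2}} \left(-11\right) - \frac{1}{5} = - \frac{55}{\left(4 - \sqrt{10}\right)^{2}} - \frac{1}{5} = - \frac{1}{5} - \frac{55}{\left(4 - \sqrt{10}\right)^{2}}$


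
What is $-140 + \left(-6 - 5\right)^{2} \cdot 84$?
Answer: $10024$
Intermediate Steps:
$-140 + \left(-6 - 5\right)^{2} \cdot 84 = -140 + \left(-11\right)^{2} \cdot 84 = -140 + 121 \cdot 84 = -140 + 10164 = 10024$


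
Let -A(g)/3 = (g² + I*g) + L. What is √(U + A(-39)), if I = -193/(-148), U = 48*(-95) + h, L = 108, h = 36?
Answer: I*√50699139/74 ≈ 96.221*I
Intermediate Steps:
U = -4524 (U = 48*(-95) + 36 = -4560 + 36 = -4524)
I = 193/148 (I = -193*(-1/148) = 193/148 ≈ 1.3041)
A(g) = -324 - 3*g² - 579*g/148 (A(g) = -3*((g² + 193*g/148) + 108) = -3*(108 + g² + 193*g/148) = -324 - 3*g² - 579*g/148)
√(U + A(-39)) = √(-4524 + (-324 - 3*(-39)² - 579/148*(-39))) = √(-4524 + (-324 - 3*1521 + 22581/148)) = √(-4524 + (-324 - 4563 + 22581/148)) = √(-4524 - 700695/148) = √(-1370247/148) = I*√50699139/74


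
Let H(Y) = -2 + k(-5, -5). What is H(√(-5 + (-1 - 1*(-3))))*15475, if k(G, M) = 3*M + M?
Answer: -340450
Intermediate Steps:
k(G, M) = 4*M
H(Y) = -22 (H(Y) = -2 + 4*(-5) = -2 - 20 = -22)
H(√(-5 + (-1 - 1*(-3))))*15475 = -22*15475 = -340450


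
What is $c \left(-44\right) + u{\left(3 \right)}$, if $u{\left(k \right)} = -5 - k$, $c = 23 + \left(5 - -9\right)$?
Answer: $-1636$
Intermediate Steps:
$c = 37$ ($c = 23 + \left(5 + 9\right) = 23 + 14 = 37$)
$c \left(-44\right) + u{\left(3 \right)} = 37 \left(-44\right) - 8 = -1628 - 8 = -1636$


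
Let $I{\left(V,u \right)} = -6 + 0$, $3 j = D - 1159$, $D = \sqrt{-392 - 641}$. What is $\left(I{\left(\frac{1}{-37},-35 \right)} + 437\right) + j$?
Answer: $\frac{134}{3} + \frac{i \sqrt{1033}}{3} \approx 44.667 + 10.713 i$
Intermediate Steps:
$D = i \sqrt{1033}$ ($D = \sqrt{-1033} = i \sqrt{1033} \approx 32.14 i$)
$j = - \frac{1159}{3} + \frac{i \sqrt{1033}}{3}$ ($j = \frac{i \sqrt{1033} - 1159}{3} = \frac{-1159 + i \sqrt{1033}}{3} = - \frac{1159}{3} + \frac{i \sqrt{1033}}{3} \approx -386.33 + 10.713 i$)
$I{\left(V,u \right)} = -6$
$\left(I{\left(\frac{1}{-37},-35 \right)} + 437\right) + j = \left(-6 + 437\right) - \left(\frac{1159}{3} - \frac{i \sqrt{1033}}{3}\right) = 431 - \left(\frac{1159}{3} - \frac{i \sqrt{1033}}{3}\right) = \frac{134}{3} + \frac{i \sqrt{1033}}{3}$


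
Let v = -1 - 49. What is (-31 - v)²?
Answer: 361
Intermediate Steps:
v = -50
(-31 - v)² = (-31 - 1*(-50))² = (-31 + 50)² = 19² = 361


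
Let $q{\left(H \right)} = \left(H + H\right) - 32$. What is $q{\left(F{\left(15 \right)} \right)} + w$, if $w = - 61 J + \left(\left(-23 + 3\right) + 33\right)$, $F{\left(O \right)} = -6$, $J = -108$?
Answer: $6557$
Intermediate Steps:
$q{\left(H \right)} = -32 + 2 H$ ($q{\left(H \right)} = 2 H - 32 = -32 + 2 H$)
$w = 6601$ ($w = \left(-61\right) \left(-108\right) + \left(\left(-23 + 3\right) + 33\right) = 6588 + \left(-20 + 33\right) = 6588 + 13 = 6601$)
$q{\left(F{\left(15 \right)} \right)} + w = \left(-32 + 2 \left(-6\right)\right) + 6601 = \left(-32 - 12\right) + 6601 = -44 + 6601 = 6557$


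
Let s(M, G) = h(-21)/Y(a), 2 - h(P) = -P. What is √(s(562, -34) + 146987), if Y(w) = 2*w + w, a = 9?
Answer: √11905890/9 ≈ 383.39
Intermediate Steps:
h(P) = 2 + P (h(P) = 2 - (-1)*P = 2 + P)
Y(w) = 3*w
s(M, G) = -19/27 (s(M, G) = (2 - 21)/((3*9)) = -19/27)
√(s(562, -34) + 146987) = √(-19/27 + 146987) = √(3968630/27) = √11905890/9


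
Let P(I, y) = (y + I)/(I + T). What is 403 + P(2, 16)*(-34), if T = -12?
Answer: 2321/5 ≈ 464.20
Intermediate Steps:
P(I, y) = (I + y)/(-12 + I) (P(I, y) = (y + I)/(I - 12) = (I + y)/(-12 + I))
403 + P(2, 16)*(-34) = 403 + ((2 + 16)/(-12 + 2))*(-34) = 403 + (18/(-10))*(-34) = 403 - 1/10*18*(-34) = 403 - 9/5*(-34) = 403 + 306/5 = 2321/5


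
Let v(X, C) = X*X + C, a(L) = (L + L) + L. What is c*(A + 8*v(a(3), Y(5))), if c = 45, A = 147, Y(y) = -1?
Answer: 35415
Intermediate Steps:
a(L) = 3*L (a(L) = 2*L + L = 3*L)
v(X, C) = C + X**2 (v(X, C) = X**2 + C = C + X**2)
c*(A + 8*v(a(3), Y(5))) = 45*(147 + 8*(-1 + (3*3)**2)) = 45*(147 + 8*(-1 + 9**2)) = 45*(147 + 8*(-1 + 81)) = 45*(147 + 8*80) = 45*(147 + 640) = 45*787 = 35415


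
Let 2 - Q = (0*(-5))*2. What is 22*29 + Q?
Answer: 640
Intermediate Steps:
Q = 2 (Q = 2 - 0*(-5)*2 = 2 - 0*2 = 2 - 1*0 = 2 + 0 = 2)
22*29 + Q = 22*29 + 2 = 638 + 2 = 640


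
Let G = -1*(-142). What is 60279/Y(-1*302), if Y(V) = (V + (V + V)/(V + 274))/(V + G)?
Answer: 67512480/1963 ≈ 34393.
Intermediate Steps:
G = 142
Y(V) = (V + 2*V/(274 + V))/(142 + V) (Y(V) = (V + (V + V)/(V + 274))/(V + 142) = (V + (2*V)/(274 + V))/(142 + V) = (V + 2*V/(274 + V))/(142 + V))
60279/Y(-1*302) = 60279/(((-1*302)*(276 - 1*302)/(38908 + (-1*302)**2 + 416*(-1*302)))) = 60279/((-302*(276 - 302)/(38908 + (-302)**2 + 416*(-302)))) = 60279/((-302*(-26)/(38908 + 91204 - 125632))) = 60279/((-302*(-26)/4480)) = 60279/((-302*1/4480*(-26))) = 60279/(1963/1120) = 60279*(1120/1963) = 67512480/1963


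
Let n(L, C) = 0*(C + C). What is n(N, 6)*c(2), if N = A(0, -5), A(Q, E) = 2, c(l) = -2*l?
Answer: 0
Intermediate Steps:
N = 2
n(L, C) = 0 (n(L, C) = 0*(2*C) = 0)
n(N, 6)*c(2) = 0*(-2*2) = 0*(-4) = 0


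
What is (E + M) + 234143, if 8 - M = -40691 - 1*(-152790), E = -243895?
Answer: -121843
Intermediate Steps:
M = -112091 (M = 8 - (-40691 - 1*(-152790)) = 8 - (-40691 + 152790) = 8 - 1*112099 = 8 - 112099 = -112091)
(E + M) + 234143 = (-243895 - 112091) + 234143 = -355986 + 234143 = -121843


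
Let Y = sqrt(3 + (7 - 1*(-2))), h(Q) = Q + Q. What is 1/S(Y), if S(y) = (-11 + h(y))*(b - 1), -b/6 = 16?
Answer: 11/7081 + 4*sqrt(3)/7081 ≈ 0.0025319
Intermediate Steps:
b = -96 (b = -6*16 = -96)
h(Q) = 2*Q
Y = 2*sqrt(3) (Y = sqrt(3 + (7 + 2)) = sqrt(3 + 9) = sqrt(12) = 2*sqrt(3) ≈ 3.4641)
S(y) = 1067 - 194*y (S(y) = (-11 + 2*y)*(-96 - 1) = (-11 + 2*y)*(-97) = 1067 - 194*y)
1/S(Y) = 1/(1067 - 388*sqrt(3))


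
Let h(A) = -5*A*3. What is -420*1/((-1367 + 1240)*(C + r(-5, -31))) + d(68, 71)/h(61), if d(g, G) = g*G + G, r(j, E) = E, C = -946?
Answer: -202749107/37844095 ≈ -5.3575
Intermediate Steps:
d(g, G) = G + G*g (d(g, G) = G*g + G = G + G*g)
h(A) = -15*A
-420*1/((-1367 + 1240)*(C + r(-5, -31))) + d(68, 71)/h(61) = -420*1/((-1367 + 1240)*(-946 - 31)) + (71*(1 + 68))/((-15*61)) = -420/((-977*(-127))) + (71*69)/(-915) = -420/124079 + 4899*(-1/915) = -420*1/124079 - 1633/305 = -420/124079 - 1633/305 = -202749107/37844095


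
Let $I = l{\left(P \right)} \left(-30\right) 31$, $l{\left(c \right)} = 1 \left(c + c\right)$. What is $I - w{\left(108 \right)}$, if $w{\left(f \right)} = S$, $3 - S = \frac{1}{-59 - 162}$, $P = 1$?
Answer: $- \frac{411724}{221} \approx -1863.0$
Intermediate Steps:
$l{\left(c \right)} = 2 c$ ($l{\left(c \right)} = 1 \cdot 2 c = 2 c$)
$I = -1860$ ($I = 2 \cdot 1 \left(-30\right) 31 = 2 \left(-30\right) 31 = \left(-60\right) 31 = -1860$)
$S = \frac{664}{221}$ ($S = 3 - \frac{1}{-59 - 162} = 3 - \frac{1}{-221} = 3 - - \frac{1}{221} = 3 + \frac{1}{221} = \frac{664}{221} \approx 3.0045$)
$w{\left(f \right)} = \frac{664}{221}$
$I - w{\left(108 \right)} = -1860 - \frac{664}{221} = - \frac{411724}{221}$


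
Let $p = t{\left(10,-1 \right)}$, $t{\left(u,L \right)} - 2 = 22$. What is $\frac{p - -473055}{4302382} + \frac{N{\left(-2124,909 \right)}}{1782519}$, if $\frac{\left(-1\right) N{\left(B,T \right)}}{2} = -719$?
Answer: $\frac{849459131317}{7669077660258} \approx 0.11076$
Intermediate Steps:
$t{\left(u,L \right)} = 24$ ($t{\left(u,L \right)} = 2 + 22 = 24$)
$N{\left(B,T \right)} = 1438$ ($N{\left(B,T \right)} = \left(-2\right) \left(-719\right) = 1438$)
$p = 24$
$\frac{p - -473055}{4302382} + \frac{N{\left(-2124,909 \right)}}{1782519} = \frac{24 - -473055}{4302382} + \frac{1438}{1782519} = \left(24 + 473055\right) \frac{1}{4302382} + 1438 \cdot \frac{1}{1782519} = 473079 \cdot \frac{1}{4302382} + \frac{1438}{1782519} = \frac{473079}{4302382} + \frac{1438}{1782519} = \frac{849459131317}{7669077660258}$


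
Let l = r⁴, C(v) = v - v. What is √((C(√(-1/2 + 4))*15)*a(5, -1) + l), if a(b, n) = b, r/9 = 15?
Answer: 18225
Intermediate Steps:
r = 135 (r = 9*15 = 135)
C(v) = 0
l = 332150625 (l = 135⁴ = 332150625)
√((C(√(-1/2 + 4))*15)*a(5, -1) + l) = √((0*15)*5 + 332150625) = √(0*5 + 332150625) = √(0 + 332150625) = √332150625 = 18225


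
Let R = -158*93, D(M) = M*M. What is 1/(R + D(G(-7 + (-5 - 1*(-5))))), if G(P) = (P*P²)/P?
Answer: -1/12293 ≈ -8.1347e-5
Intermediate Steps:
G(P) = P² (G(P) = P³/P = P²)
D(M) = M²
R = -14694
1/(R + D(G(-7 + (-5 - 1*(-5))))) = 1/(-14694 + ((-7 + (-5 - 1*(-5)))²)²) = 1/(-14694 + ((-7 + (-5 + 5))²)²) = 1/(-14694 + ((-7 + 0)²)²) = 1/(-14694 + ((-7)²)²) = 1/(-14694 + 49²) = 1/(-14694 + 2401) = 1/(-12293) = -1/12293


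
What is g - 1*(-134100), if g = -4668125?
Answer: -4534025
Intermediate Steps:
g - 1*(-134100) = -4668125 - 1*(-134100) = -4668125 + 134100 = -4534025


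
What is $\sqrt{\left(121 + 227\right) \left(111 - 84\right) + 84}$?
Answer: $2 \sqrt{2370} \approx 97.365$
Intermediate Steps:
$\sqrt{\left(121 + 227\right) \left(111 - 84\right) + 84} = \sqrt{348 \cdot 27 + 84} = \sqrt{9396 + 84} = \sqrt{9480} = 2 \sqrt{2370}$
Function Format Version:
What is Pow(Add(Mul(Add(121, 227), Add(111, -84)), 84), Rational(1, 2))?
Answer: Mul(2, Pow(2370, Rational(1, 2))) ≈ 97.365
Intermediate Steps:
Pow(Add(Mul(Add(121, 227), Add(111, -84)), 84), Rational(1, 2)) = Pow(Add(Mul(348, 27), 84), Rational(1, 2)) = Pow(Add(9396, 84), Rational(1, 2)) = Pow(9480, Rational(1, 2)) = Mul(2, Pow(2370, Rational(1, 2)))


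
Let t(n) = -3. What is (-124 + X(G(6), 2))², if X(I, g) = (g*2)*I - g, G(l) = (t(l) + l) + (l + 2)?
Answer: 6724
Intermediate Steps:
G(l) = -1 + 2*l (G(l) = (-3 + l) + (l + 2) = (-3 + l) + (2 + l) = -1 + 2*l)
X(I, g) = -g + 2*I*g (X(I, g) = (2*g)*I - g = 2*I*g - g = -g + 2*I*g)
(-124 + X(G(6), 2))² = (-124 + 2*(-1 + 2*(-1 + 2*6)))² = (-124 + 2*(-1 + 2*(-1 + 12)))² = (-124 + 2*(-1 + 2*11))² = (-124 + 2*(-1 + 22))² = (-124 + 2*21)² = (-124 + 42)² = (-82)² = 6724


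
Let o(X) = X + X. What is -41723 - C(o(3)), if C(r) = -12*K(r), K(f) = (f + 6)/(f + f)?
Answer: -41711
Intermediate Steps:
o(X) = 2*X
K(f) = (6 + f)/(2*f) (K(f) = (6 + f)/((2*f)) = (6 + f)*(1/(2*f)) = (6 + f)/(2*f))
C(r) = -6*(6 + r)/r
-41723 - C(o(3)) = -41723 - (-6 - 36/(2*3)) = -41723 - (-6 - 36/6) = -41723 - (-6 - 36*⅙) = -41723 - (-6 - 6) = -41723 - 1*(-12) = -41723 + 12 = -41711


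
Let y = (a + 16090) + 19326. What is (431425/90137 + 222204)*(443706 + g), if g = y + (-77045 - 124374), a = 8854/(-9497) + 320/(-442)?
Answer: 11674035770358800554561/189182870669 ≈ 6.1708e+10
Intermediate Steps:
a = -3476254/2098837 (a = 8854*(-1/9497) + 320*(-1/442) = -8854/9497 - 160/221 = -3476254/2098837 ≈ -1.6563)
y = 74328934938/2098837 (y = (-3476254/2098837 + 16090) + 19326 = 33766811076/2098837 + 19326 = 74328934938/2098837 ≈ 35414.)
g = -348416714765/2098837 (g = 74328934938/2098837 + (-77045 - 124374) = 74328934938/2098837 - 201419 = -348416714765/2098837 ≈ -1.6600e+5)
(431425/90137 + 222204)*(443706 + g) = (431425/90137 + 222204)*(443706 - 348416714765/2098837) = (431425*(1/90137) + 222204)*(582849855157/2098837) = (431425/90137 + 222204)*(582849855157/2098837) = (20029233373/90137)*(582849855157/2098837) = 11674035770358800554561/189182870669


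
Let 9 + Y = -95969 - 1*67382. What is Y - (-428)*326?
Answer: -23832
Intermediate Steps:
Y = -163360 (Y = -9 + (-95969 - 1*67382) = -9 + (-95969 - 67382) = -9 - 163351 = -163360)
Y - (-428)*326 = -163360 - (-428)*326 = -163360 - 1*(-139528) = -163360 + 139528 = -23832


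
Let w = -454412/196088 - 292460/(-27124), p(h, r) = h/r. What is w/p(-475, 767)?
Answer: -2158262517229/157898636450 ≈ -13.669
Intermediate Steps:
w = 2813901587/332418182 (w = -454412*1/196088 - 292460*(-1/27124) = -113603/49022 + 73115/6781 = 2813901587/332418182 ≈ 8.4650)
w/p(-475, 767) = 2813901587/(332418182*((-475/767))) = 2813901587/(332418182*((-475*1/767))) = 2813901587/(332418182*(-475/767)) = (2813901587/332418182)*(-767/475) = -2158262517229/157898636450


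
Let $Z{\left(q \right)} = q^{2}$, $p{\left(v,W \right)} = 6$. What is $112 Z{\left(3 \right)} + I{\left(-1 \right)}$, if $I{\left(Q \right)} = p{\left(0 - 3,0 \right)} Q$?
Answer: $1002$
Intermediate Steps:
$I{\left(Q \right)} = 6 Q$
$112 Z{\left(3 \right)} + I{\left(-1 \right)} = 112 \cdot 3^{2} + 6 \left(-1\right) = 112 \cdot 9 - 6 = 1008 - 6 = 1002$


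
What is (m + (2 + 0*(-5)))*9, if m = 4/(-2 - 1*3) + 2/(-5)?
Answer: 36/5 ≈ 7.2000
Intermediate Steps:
m = -6/5 (m = 4/(-2 - 3) + 2*(-1/5) = 4/(-5) - 2/5 = 4*(-1/5) - 2/5 = -4/5 - 2/5 = -6/5 ≈ -1.2000)
(m + (2 + 0*(-5)))*9 = (-6/5 + (2 + 0*(-5)))*9 = (-6/5 + (2 + 0))*9 = (-6/5 + 2)*9 = (4/5)*9 = 36/5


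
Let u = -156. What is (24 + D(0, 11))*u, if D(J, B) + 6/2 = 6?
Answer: -4212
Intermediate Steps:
D(J, B) = 3 (D(J, B) = -3 + 6 = 3)
(24 + D(0, 11))*u = (24 + 3)*(-156) = 27*(-156) = -4212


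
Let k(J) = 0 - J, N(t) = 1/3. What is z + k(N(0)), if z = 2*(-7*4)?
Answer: -169/3 ≈ -56.333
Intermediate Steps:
N(t) = ⅓
k(J) = -J
z = -56 (z = 2*(-28) = -56)
z + k(N(0)) = -56 - 1*⅓ = -56 - ⅓ = -169/3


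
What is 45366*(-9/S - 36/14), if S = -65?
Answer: -50220162/455 ≈ -1.1037e+5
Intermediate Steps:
45366*(-9/S - 36/14) = 45366*(-9/(-65) - 36/14) = 45366*(-9*(-1/65) - 36*1/14) = 45366*(9/65 - 18/7) = 45366*(-1107/455) = -50220162/455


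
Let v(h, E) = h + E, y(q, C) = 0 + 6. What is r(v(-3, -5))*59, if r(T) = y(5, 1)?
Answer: 354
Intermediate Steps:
y(q, C) = 6
v(h, E) = E + h
r(T) = 6
r(v(-3, -5))*59 = 6*59 = 354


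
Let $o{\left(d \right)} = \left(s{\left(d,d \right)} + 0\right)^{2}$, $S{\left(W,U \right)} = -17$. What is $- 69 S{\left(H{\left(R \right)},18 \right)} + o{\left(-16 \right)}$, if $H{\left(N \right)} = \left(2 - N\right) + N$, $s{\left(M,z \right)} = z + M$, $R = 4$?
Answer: $2197$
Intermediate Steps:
$s{\left(M,z \right)} = M + z$
$H{\left(N \right)} = 2$
$o{\left(d \right)} = 4 d^{2}$ ($o{\left(d \right)} = \left(\left(d + d\right) + 0\right)^{2} = \left(2 d + 0\right)^{2} = \left(2 d\right)^{2} = 4 d^{2}$)
$- 69 S{\left(H{\left(R \right)},18 \right)} + o{\left(-16 \right)} = \left(-69\right) \left(-17\right) + 4 \left(-16\right)^{2} = 1173 + 4 \cdot 256 = 1173 + 1024 = 2197$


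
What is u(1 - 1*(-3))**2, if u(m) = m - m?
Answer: 0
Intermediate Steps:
u(m) = 0
u(1 - 1*(-3))**2 = 0**2 = 0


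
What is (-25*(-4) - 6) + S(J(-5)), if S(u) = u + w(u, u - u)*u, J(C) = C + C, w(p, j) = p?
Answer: 184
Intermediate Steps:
J(C) = 2*C
S(u) = u + u² (S(u) = u + u*u = u + u²)
(-25*(-4) - 6) + S(J(-5)) = (-25*(-4) - 6) + (2*(-5))*(1 + 2*(-5)) = (100 - 6) - 10*(1 - 10) = 94 - 10*(-9) = 94 + 90 = 184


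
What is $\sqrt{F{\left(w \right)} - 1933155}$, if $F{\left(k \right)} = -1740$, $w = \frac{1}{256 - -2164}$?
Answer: $i \sqrt{1934895} \approx 1391.0 i$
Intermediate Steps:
$w = \frac{1}{2420}$ ($w = \frac{1}{256 + 2164} = \frac{1}{2420} \approx 0.00041322$)
$\sqrt{F{\left(w \right)} - 1933155} = \sqrt{-1740 - 1933155} = \sqrt{-1934895} = i \sqrt{1934895}$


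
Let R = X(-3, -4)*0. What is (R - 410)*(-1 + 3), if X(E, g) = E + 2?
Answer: -820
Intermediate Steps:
X(E, g) = 2 + E
R = 0 (R = (2 - 3)*0 = -1*0 = 0)
(R - 410)*(-1 + 3) = (0 - 410)*(-1 + 3) = -410*2 = -820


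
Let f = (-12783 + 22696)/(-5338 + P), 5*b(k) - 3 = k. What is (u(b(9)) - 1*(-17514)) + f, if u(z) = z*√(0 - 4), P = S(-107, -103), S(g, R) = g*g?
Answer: 107037967/6111 + 24*I/5 ≈ 17516.0 + 4.8*I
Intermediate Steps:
b(k) = ⅗ + k/5
S(g, R) = g²
P = 11449 (P = (-107)² = 11449)
u(z) = 2*I*z (u(z) = z*√(-4) = z*(2*I) = 2*I*z)
f = 9913/6111 (f = (-12783 + 22696)/(-5338 + 11449) = 9913/6111 ≈ 1.6222)
(u(b(9)) - 1*(-17514)) + f = (2*I*(⅗ + (⅕)*9) - 1*(-17514)) + 9913/6111 = (2*I*(⅗ + 9/5) + 17514) + 9913/6111 = (2*I*(12/5) + 17514) + 9913/6111 = (24*I/5 + 17514) + 9913/6111 = (17514 + 24*I/5) + 9913/6111 = 107037967/6111 + 24*I/5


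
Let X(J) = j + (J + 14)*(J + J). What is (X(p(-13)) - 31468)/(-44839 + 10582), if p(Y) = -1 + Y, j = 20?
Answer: 31448/34257 ≈ 0.91800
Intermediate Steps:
X(J) = 20 + 2*J*(14 + J) (X(J) = 20 + (J + 14)*(J + J) = 20 + (14 + J)*(2*J) = 20 + 2*J*(14 + J))
(X(p(-13)) - 31468)/(-44839 + 10582) = ((20 + 2*(-1 - 13)² + 28*(-1 - 13)) - 31468)/(-44839 + 10582) = ((20 + 2*(-14)² + 28*(-14)) - 31468)/(-34257) = ((20 + 2*196 - 392) - 31468)*(-1/34257) = ((20 + 392 - 392) - 31468)*(-1/34257) = (20 - 31468)*(-1/34257) = -31448*(-1/34257) = 31448/34257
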